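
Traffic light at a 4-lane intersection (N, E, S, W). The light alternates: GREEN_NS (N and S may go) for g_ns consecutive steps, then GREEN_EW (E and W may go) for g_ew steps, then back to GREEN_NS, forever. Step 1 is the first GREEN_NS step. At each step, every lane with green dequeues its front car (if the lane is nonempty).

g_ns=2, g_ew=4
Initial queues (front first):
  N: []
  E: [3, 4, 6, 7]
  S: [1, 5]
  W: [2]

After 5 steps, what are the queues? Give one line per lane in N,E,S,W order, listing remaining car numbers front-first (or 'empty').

Step 1 [NS]: N:empty,E:wait,S:car1-GO,W:wait | queues: N=0 E=4 S=1 W=1
Step 2 [NS]: N:empty,E:wait,S:car5-GO,W:wait | queues: N=0 E=4 S=0 W=1
Step 3 [EW]: N:wait,E:car3-GO,S:wait,W:car2-GO | queues: N=0 E=3 S=0 W=0
Step 4 [EW]: N:wait,E:car4-GO,S:wait,W:empty | queues: N=0 E=2 S=0 W=0
Step 5 [EW]: N:wait,E:car6-GO,S:wait,W:empty | queues: N=0 E=1 S=0 W=0

N: empty
E: 7
S: empty
W: empty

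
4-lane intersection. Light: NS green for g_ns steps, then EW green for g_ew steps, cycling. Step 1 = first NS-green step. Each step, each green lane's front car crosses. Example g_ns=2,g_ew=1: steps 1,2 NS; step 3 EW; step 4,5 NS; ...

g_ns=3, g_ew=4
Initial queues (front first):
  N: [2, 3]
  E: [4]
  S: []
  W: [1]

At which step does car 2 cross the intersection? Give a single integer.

Step 1 [NS]: N:car2-GO,E:wait,S:empty,W:wait | queues: N=1 E=1 S=0 W=1
Step 2 [NS]: N:car3-GO,E:wait,S:empty,W:wait | queues: N=0 E=1 S=0 W=1
Step 3 [NS]: N:empty,E:wait,S:empty,W:wait | queues: N=0 E=1 S=0 W=1
Step 4 [EW]: N:wait,E:car4-GO,S:wait,W:car1-GO | queues: N=0 E=0 S=0 W=0
Car 2 crosses at step 1

1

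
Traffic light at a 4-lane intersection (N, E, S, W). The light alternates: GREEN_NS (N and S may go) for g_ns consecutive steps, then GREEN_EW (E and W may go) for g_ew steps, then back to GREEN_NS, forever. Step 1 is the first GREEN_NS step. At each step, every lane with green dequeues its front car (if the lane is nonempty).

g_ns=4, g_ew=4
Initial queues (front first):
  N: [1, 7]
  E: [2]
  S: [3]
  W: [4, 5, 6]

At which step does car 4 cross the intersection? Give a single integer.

Step 1 [NS]: N:car1-GO,E:wait,S:car3-GO,W:wait | queues: N=1 E=1 S=0 W=3
Step 2 [NS]: N:car7-GO,E:wait,S:empty,W:wait | queues: N=0 E=1 S=0 W=3
Step 3 [NS]: N:empty,E:wait,S:empty,W:wait | queues: N=0 E=1 S=0 W=3
Step 4 [NS]: N:empty,E:wait,S:empty,W:wait | queues: N=0 E=1 S=0 W=3
Step 5 [EW]: N:wait,E:car2-GO,S:wait,W:car4-GO | queues: N=0 E=0 S=0 W=2
Step 6 [EW]: N:wait,E:empty,S:wait,W:car5-GO | queues: N=0 E=0 S=0 W=1
Step 7 [EW]: N:wait,E:empty,S:wait,W:car6-GO | queues: N=0 E=0 S=0 W=0
Car 4 crosses at step 5

5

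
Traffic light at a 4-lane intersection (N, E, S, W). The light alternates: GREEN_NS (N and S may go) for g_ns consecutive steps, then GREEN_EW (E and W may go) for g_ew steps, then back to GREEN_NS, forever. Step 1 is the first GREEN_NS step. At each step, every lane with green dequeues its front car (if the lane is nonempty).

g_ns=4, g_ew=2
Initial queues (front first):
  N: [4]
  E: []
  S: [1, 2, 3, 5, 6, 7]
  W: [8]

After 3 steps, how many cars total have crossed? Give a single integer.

Step 1 [NS]: N:car4-GO,E:wait,S:car1-GO,W:wait | queues: N=0 E=0 S=5 W=1
Step 2 [NS]: N:empty,E:wait,S:car2-GO,W:wait | queues: N=0 E=0 S=4 W=1
Step 3 [NS]: N:empty,E:wait,S:car3-GO,W:wait | queues: N=0 E=0 S=3 W=1
Cars crossed by step 3: 4

Answer: 4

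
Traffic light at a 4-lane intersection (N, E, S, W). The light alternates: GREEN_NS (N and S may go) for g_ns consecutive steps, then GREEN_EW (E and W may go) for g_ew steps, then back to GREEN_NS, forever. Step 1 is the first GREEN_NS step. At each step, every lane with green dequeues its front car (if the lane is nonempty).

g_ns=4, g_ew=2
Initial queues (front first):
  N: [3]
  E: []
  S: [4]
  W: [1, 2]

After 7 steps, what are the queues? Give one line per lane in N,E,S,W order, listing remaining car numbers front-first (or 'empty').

Step 1 [NS]: N:car3-GO,E:wait,S:car4-GO,W:wait | queues: N=0 E=0 S=0 W=2
Step 2 [NS]: N:empty,E:wait,S:empty,W:wait | queues: N=0 E=0 S=0 W=2
Step 3 [NS]: N:empty,E:wait,S:empty,W:wait | queues: N=0 E=0 S=0 W=2
Step 4 [NS]: N:empty,E:wait,S:empty,W:wait | queues: N=0 E=0 S=0 W=2
Step 5 [EW]: N:wait,E:empty,S:wait,W:car1-GO | queues: N=0 E=0 S=0 W=1
Step 6 [EW]: N:wait,E:empty,S:wait,W:car2-GO | queues: N=0 E=0 S=0 W=0

N: empty
E: empty
S: empty
W: empty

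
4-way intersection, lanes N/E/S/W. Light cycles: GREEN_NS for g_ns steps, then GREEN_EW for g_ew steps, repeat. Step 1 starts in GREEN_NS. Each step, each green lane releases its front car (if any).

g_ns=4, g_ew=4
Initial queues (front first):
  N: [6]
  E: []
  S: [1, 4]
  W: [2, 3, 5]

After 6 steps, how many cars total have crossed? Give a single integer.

Step 1 [NS]: N:car6-GO,E:wait,S:car1-GO,W:wait | queues: N=0 E=0 S=1 W=3
Step 2 [NS]: N:empty,E:wait,S:car4-GO,W:wait | queues: N=0 E=0 S=0 W=3
Step 3 [NS]: N:empty,E:wait,S:empty,W:wait | queues: N=0 E=0 S=0 W=3
Step 4 [NS]: N:empty,E:wait,S:empty,W:wait | queues: N=0 E=0 S=0 W=3
Step 5 [EW]: N:wait,E:empty,S:wait,W:car2-GO | queues: N=0 E=0 S=0 W=2
Step 6 [EW]: N:wait,E:empty,S:wait,W:car3-GO | queues: N=0 E=0 S=0 W=1
Cars crossed by step 6: 5

Answer: 5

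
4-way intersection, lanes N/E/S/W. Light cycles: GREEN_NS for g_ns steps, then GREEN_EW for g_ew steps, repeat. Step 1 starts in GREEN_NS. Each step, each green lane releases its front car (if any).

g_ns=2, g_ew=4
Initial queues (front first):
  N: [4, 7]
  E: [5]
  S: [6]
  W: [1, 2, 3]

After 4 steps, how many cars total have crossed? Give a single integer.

Answer: 6

Derivation:
Step 1 [NS]: N:car4-GO,E:wait,S:car6-GO,W:wait | queues: N=1 E=1 S=0 W=3
Step 2 [NS]: N:car7-GO,E:wait,S:empty,W:wait | queues: N=0 E=1 S=0 W=3
Step 3 [EW]: N:wait,E:car5-GO,S:wait,W:car1-GO | queues: N=0 E=0 S=0 W=2
Step 4 [EW]: N:wait,E:empty,S:wait,W:car2-GO | queues: N=0 E=0 S=0 W=1
Cars crossed by step 4: 6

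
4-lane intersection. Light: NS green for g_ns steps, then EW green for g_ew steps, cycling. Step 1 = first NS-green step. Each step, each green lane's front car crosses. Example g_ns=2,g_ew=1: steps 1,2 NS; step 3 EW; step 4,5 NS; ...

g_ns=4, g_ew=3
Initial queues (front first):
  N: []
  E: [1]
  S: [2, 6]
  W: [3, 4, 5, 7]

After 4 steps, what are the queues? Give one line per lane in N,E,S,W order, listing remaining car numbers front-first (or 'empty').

Step 1 [NS]: N:empty,E:wait,S:car2-GO,W:wait | queues: N=0 E=1 S=1 W=4
Step 2 [NS]: N:empty,E:wait,S:car6-GO,W:wait | queues: N=0 E=1 S=0 W=4
Step 3 [NS]: N:empty,E:wait,S:empty,W:wait | queues: N=0 E=1 S=0 W=4
Step 4 [NS]: N:empty,E:wait,S:empty,W:wait | queues: N=0 E=1 S=0 W=4

N: empty
E: 1
S: empty
W: 3 4 5 7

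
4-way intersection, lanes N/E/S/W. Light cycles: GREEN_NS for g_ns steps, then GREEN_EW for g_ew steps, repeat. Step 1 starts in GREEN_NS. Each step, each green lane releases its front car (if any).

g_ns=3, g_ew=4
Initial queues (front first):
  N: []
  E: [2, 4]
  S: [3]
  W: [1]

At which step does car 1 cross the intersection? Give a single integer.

Step 1 [NS]: N:empty,E:wait,S:car3-GO,W:wait | queues: N=0 E=2 S=0 W=1
Step 2 [NS]: N:empty,E:wait,S:empty,W:wait | queues: N=0 E=2 S=0 W=1
Step 3 [NS]: N:empty,E:wait,S:empty,W:wait | queues: N=0 E=2 S=0 W=1
Step 4 [EW]: N:wait,E:car2-GO,S:wait,W:car1-GO | queues: N=0 E=1 S=0 W=0
Step 5 [EW]: N:wait,E:car4-GO,S:wait,W:empty | queues: N=0 E=0 S=0 W=0
Car 1 crosses at step 4

4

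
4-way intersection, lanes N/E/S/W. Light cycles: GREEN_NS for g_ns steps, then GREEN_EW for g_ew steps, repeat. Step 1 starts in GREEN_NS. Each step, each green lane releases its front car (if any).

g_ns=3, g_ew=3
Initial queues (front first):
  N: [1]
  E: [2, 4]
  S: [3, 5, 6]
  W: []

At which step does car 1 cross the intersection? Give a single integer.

Step 1 [NS]: N:car1-GO,E:wait,S:car3-GO,W:wait | queues: N=0 E=2 S=2 W=0
Step 2 [NS]: N:empty,E:wait,S:car5-GO,W:wait | queues: N=0 E=2 S=1 W=0
Step 3 [NS]: N:empty,E:wait,S:car6-GO,W:wait | queues: N=0 E=2 S=0 W=0
Step 4 [EW]: N:wait,E:car2-GO,S:wait,W:empty | queues: N=0 E=1 S=0 W=0
Step 5 [EW]: N:wait,E:car4-GO,S:wait,W:empty | queues: N=0 E=0 S=0 W=0
Car 1 crosses at step 1

1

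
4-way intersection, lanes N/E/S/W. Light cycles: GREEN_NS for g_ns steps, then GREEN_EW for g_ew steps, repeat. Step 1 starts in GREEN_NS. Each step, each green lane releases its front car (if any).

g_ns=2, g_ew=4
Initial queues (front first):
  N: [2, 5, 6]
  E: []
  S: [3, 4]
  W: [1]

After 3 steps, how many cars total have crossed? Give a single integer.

Answer: 5

Derivation:
Step 1 [NS]: N:car2-GO,E:wait,S:car3-GO,W:wait | queues: N=2 E=0 S=1 W=1
Step 2 [NS]: N:car5-GO,E:wait,S:car4-GO,W:wait | queues: N=1 E=0 S=0 W=1
Step 3 [EW]: N:wait,E:empty,S:wait,W:car1-GO | queues: N=1 E=0 S=0 W=0
Cars crossed by step 3: 5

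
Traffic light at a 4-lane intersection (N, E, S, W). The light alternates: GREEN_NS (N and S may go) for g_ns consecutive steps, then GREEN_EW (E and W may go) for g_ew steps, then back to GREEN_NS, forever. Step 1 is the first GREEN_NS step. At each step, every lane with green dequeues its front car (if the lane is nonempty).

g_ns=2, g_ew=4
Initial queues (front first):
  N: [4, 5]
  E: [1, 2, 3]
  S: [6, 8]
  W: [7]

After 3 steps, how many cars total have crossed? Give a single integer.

Step 1 [NS]: N:car4-GO,E:wait,S:car6-GO,W:wait | queues: N=1 E=3 S=1 W=1
Step 2 [NS]: N:car5-GO,E:wait,S:car8-GO,W:wait | queues: N=0 E=3 S=0 W=1
Step 3 [EW]: N:wait,E:car1-GO,S:wait,W:car7-GO | queues: N=0 E=2 S=0 W=0
Cars crossed by step 3: 6

Answer: 6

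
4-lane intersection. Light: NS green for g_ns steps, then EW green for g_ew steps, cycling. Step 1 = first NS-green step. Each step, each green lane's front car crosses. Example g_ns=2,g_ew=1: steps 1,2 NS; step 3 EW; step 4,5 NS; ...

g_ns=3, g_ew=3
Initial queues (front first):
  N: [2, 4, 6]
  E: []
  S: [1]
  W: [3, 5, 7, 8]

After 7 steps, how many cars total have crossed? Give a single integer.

Answer: 7

Derivation:
Step 1 [NS]: N:car2-GO,E:wait,S:car1-GO,W:wait | queues: N=2 E=0 S=0 W=4
Step 2 [NS]: N:car4-GO,E:wait,S:empty,W:wait | queues: N=1 E=0 S=0 W=4
Step 3 [NS]: N:car6-GO,E:wait,S:empty,W:wait | queues: N=0 E=0 S=0 W=4
Step 4 [EW]: N:wait,E:empty,S:wait,W:car3-GO | queues: N=0 E=0 S=0 W=3
Step 5 [EW]: N:wait,E:empty,S:wait,W:car5-GO | queues: N=0 E=0 S=0 W=2
Step 6 [EW]: N:wait,E:empty,S:wait,W:car7-GO | queues: N=0 E=0 S=0 W=1
Step 7 [NS]: N:empty,E:wait,S:empty,W:wait | queues: N=0 E=0 S=0 W=1
Cars crossed by step 7: 7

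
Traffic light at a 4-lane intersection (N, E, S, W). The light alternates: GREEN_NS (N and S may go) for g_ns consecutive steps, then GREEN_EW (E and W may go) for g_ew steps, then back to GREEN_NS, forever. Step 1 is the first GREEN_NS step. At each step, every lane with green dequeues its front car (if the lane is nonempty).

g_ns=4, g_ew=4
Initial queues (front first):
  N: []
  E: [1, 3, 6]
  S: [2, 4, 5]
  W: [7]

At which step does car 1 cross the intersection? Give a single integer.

Step 1 [NS]: N:empty,E:wait,S:car2-GO,W:wait | queues: N=0 E=3 S=2 W=1
Step 2 [NS]: N:empty,E:wait,S:car4-GO,W:wait | queues: N=0 E=3 S=1 W=1
Step 3 [NS]: N:empty,E:wait,S:car5-GO,W:wait | queues: N=0 E=3 S=0 W=1
Step 4 [NS]: N:empty,E:wait,S:empty,W:wait | queues: N=0 E=3 S=0 W=1
Step 5 [EW]: N:wait,E:car1-GO,S:wait,W:car7-GO | queues: N=0 E=2 S=0 W=0
Step 6 [EW]: N:wait,E:car3-GO,S:wait,W:empty | queues: N=0 E=1 S=0 W=0
Step 7 [EW]: N:wait,E:car6-GO,S:wait,W:empty | queues: N=0 E=0 S=0 W=0
Car 1 crosses at step 5

5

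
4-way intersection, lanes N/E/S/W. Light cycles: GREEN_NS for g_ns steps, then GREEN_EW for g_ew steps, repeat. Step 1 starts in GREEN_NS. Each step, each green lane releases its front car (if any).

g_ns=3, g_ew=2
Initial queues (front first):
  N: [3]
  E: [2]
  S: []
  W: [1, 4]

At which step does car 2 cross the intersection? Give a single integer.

Step 1 [NS]: N:car3-GO,E:wait,S:empty,W:wait | queues: N=0 E=1 S=0 W=2
Step 2 [NS]: N:empty,E:wait,S:empty,W:wait | queues: N=0 E=1 S=0 W=2
Step 3 [NS]: N:empty,E:wait,S:empty,W:wait | queues: N=0 E=1 S=0 W=2
Step 4 [EW]: N:wait,E:car2-GO,S:wait,W:car1-GO | queues: N=0 E=0 S=0 W=1
Step 5 [EW]: N:wait,E:empty,S:wait,W:car4-GO | queues: N=0 E=0 S=0 W=0
Car 2 crosses at step 4

4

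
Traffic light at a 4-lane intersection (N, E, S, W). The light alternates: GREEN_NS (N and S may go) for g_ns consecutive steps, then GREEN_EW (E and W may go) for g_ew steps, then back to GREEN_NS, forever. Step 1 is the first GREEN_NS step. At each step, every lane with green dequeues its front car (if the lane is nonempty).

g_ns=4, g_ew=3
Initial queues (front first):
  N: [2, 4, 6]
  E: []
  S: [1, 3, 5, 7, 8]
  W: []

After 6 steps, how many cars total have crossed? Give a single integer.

Step 1 [NS]: N:car2-GO,E:wait,S:car1-GO,W:wait | queues: N=2 E=0 S=4 W=0
Step 2 [NS]: N:car4-GO,E:wait,S:car3-GO,W:wait | queues: N=1 E=0 S=3 W=0
Step 3 [NS]: N:car6-GO,E:wait,S:car5-GO,W:wait | queues: N=0 E=0 S=2 W=0
Step 4 [NS]: N:empty,E:wait,S:car7-GO,W:wait | queues: N=0 E=0 S=1 W=0
Step 5 [EW]: N:wait,E:empty,S:wait,W:empty | queues: N=0 E=0 S=1 W=0
Step 6 [EW]: N:wait,E:empty,S:wait,W:empty | queues: N=0 E=0 S=1 W=0
Cars crossed by step 6: 7

Answer: 7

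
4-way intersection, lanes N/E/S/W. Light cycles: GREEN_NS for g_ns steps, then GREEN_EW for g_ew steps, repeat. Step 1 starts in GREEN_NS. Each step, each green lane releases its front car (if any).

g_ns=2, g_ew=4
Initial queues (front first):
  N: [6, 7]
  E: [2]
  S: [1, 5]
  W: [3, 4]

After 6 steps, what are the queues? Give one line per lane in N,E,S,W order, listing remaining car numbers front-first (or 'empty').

Step 1 [NS]: N:car6-GO,E:wait,S:car1-GO,W:wait | queues: N=1 E=1 S=1 W=2
Step 2 [NS]: N:car7-GO,E:wait,S:car5-GO,W:wait | queues: N=0 E=1 S=0 W=2
Step 3 [EW]: N:wait,E:car2-GO,S:wait,W:car3-GO | queues: N=0 E=0 S=0 W=1
Step 4 [EW]: N:wait,E:empty,S:wait,W:car4-GO | queues: N=0 E=0 S=0 W=0

N: empty
E: empty
S: empty
W: empty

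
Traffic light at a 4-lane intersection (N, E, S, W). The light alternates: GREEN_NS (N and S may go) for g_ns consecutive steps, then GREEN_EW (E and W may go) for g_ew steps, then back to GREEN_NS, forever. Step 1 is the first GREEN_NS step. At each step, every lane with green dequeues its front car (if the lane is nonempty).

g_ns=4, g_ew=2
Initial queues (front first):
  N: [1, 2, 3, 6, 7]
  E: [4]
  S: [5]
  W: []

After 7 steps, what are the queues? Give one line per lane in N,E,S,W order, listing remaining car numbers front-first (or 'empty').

Step 1 [NS]: N:car1-GO,E:wait,S:car5-GO,W:wait | queues: N=4 E=1 S=0 W=0
Step 2 [NS]: N:car2-GO,E:wait,S:empty,W:wait | queues: N=3 E=1 S=0 W=0
Step 3 [NS]: N:car3-GO,E:wait,S:empty,W:wait | queues: N=2 E=1 S=0 W=0
Step 4 [NS]: N:car6-GO,E:wait,S:empty,W:wait | queues: N=1 E=1 S=0 W=0
Step 5 [EW]: N:wait,E:car4-GO,S:wait,W:empty | queues: N=1 E=0 S=0 W=0
Step 6 [EW]: N:wait,E:empty,S:wait,W:empty | queues: N=1 E=0 S=0 W=0
Step 7 [NS]: N:car7-GO,E:wait,S:empty,W:wait | queues: N=0 E=0 S=0 W=0

N: empty
E: empty
S: empty
W: empty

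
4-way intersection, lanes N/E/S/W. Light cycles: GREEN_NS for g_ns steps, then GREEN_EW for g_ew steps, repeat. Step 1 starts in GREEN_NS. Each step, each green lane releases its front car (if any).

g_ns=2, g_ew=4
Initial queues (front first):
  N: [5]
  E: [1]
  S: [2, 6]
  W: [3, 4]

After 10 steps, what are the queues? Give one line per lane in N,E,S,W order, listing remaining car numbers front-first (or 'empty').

Step 1 [NS]: N:car5-GO,E:wait,S:car2-GO,W:wait | queues: N=0 E=1 S=1 W=2
Step 2 [NS]: N:empty,E:wait,S:car6-GO,W:wait | queues: N=0 E=1 S=0 W=2
Step 3 [EW]: N:wait,E:car1-GO,S:wait,W:car3-GO | queues: N=0 E=0 S=0 W=1
Step 4 [EW]: N:wait,E:empty,S:wait,W:car4-GO | queues: N=0 E=0 S=0 W=0

N: empty
E: empty
S: empty
W: empty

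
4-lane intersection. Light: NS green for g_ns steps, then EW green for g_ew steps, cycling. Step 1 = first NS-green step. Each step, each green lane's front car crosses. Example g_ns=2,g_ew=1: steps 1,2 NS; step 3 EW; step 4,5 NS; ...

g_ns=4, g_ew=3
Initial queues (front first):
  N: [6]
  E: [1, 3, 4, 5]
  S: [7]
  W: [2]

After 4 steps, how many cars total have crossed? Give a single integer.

Answer: 2

Derivation:
Step 1 [NS]: N:car6-GO,E:wait,S:car7-GO,W:wait | queues: N=0 E=4 S=0 W=1
Step 2 [NS]: N:empty,E:wait,S:empty,W:wait | queues: N=0 E=4 S=0 W=1
Step 3 [NS]: N:empty,E:wait,S:empty,W:wait | queues: N=0 E=4 S=0 W=1
Step 4 [NS]: N:empty,E:wait,S:empty,W:wait | queues: N=0 E=4 S=0 W=1
Cars crossed by step 4: 2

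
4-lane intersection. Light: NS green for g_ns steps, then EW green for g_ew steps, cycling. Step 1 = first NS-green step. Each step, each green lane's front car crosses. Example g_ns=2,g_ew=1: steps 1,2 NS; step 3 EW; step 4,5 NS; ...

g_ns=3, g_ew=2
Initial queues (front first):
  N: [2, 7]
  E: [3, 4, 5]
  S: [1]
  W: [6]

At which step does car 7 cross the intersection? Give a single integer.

Step 1 [NS]: N:car2-GO,E:wait,S:car1-GO,W:wait | queues: N=1 E=3 S=0 W=1
Step 2 [NS]: N:car7-GO,E:wait,S:empty,W:wait | queues: N=0 E=3 S=0 W=1
Step 3 [NS]: N:empty,E:wait,S:empty,W:wait | queues: N=0 E=3 S=0 W=1
Step 4 [EW]: N:wait,E:car3-GO,S:wait,W:car6-GO | queues: N=0 E=2 S=0 W=0
Step 5 [EW]: N:wait,E:car4-GO,S:wait,W:empty | queues: N=0 E=1 S=0 W=0
Step 6 [NS]: N:empty,E:wait,S:empty,W:wait | queues: N=0 E=1 S=0 W=0
Step 7 [NS]: N:empty,E:wait,S:empty,W:wait | queues: N=0 E=1 S=0 W=0
Step 8 [NS]: N:empty,E:wait,S:empty,W:wait | queues: N=0 E=1 S=0 W=0
Step 9 [EW]: N:wait,E:car5-GO,S:wait,W:empty | queues: N=0 E=0 S=0 W=0
Car 7 crosses at step 2

2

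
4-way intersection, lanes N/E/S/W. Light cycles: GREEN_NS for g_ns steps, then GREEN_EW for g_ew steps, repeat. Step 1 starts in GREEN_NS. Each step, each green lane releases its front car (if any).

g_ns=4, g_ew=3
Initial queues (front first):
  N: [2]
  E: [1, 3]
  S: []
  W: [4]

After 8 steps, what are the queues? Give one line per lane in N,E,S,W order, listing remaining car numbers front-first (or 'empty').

Step 1 [NS]: N:car2-GO,E:wait,S:empty,W:wait | queues: N=0 E=2 S=0 W=1
Step 2 [NS]: N:empty,E:wait,S:empty,W:wait | queues: N=0 E=2 S=0 W=1
Step 3 [NS]: N:empty,E:wait,S:empty,W:wait | queues: N=0 E=2 S=0 W=1
Step 4 [NS]: N:empty,E:wait,S:empty,W:wait | queues: N=0 E=2 S=0 W=1
Step 5 [EW]: N:wait,E:car1-GO,S:wait,W:car4-GO | queues: N=0 E=1 S=0 W=0
Step 6 [EW]: N:wait,E:car3-GO,S:wait,W:empty | queues: N=0 E=0 S=0 W=0

N: empty
E: empty
S: empty
W: empty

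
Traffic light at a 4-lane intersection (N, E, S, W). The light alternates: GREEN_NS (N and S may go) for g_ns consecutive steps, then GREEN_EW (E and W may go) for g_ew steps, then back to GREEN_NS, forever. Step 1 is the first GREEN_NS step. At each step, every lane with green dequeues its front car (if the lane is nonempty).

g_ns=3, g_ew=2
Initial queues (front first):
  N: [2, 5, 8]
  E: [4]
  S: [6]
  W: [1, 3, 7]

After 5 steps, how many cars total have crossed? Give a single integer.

Step 1 [NS]: N:car2-GO,E:wait,S:car6-GO,W:wait | queues: N=2 E=1 S=0 W=3
Step 2 [NS]: N:car5-GO,E:wait,S:empty,W:wait | queues: N=1 E=1 S=0 W=3
Step 3 [NS]: N:car8-GO,E:wait,S:empty,W:wait | queues: N=0 E=1 S=0 W=3
Step 4 [EW]: N:wait,E:car4-GO,S:wait,W:car1-GO | queues: N=0 E=0 S=0 W=2
Step 5 [EW]: N:wait,E:empty,S:wait,W:car3-GO | queues: N=0 E=0 S=0 W=1
Cars crossed by step 5: 7

Answer: 7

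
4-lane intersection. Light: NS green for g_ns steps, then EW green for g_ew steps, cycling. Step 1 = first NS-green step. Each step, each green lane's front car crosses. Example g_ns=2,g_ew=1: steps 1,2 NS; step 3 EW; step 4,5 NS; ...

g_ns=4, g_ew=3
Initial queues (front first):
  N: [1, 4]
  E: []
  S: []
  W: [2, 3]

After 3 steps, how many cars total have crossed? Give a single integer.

Answer: 2

Derivation:
Step 1 [NS]: N:car1-GO,E:wait,S:empty,W:wait | queues: N=1 E=0 S=0 W=2
Step 2 [NS]: N:car4-GO,E:wait,S:empty,W:wait | queues: N=0 E=0 S=0 W=2
Step 3 [NS]: N:empty,E:wait,S:empty,W:wait | queues: N=0 E=0 S=0 W=2
Cars crossed by step 3: 2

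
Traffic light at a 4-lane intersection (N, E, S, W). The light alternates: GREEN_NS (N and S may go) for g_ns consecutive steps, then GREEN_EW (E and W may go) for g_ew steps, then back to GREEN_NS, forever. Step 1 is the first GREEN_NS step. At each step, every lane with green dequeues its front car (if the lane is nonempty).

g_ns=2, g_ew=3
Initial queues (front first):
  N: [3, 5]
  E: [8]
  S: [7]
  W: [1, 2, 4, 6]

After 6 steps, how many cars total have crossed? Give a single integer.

Answer: 7

Derivation:
Step 1 [NS]: N:car3-GO,E:wait,S:car7-GO,W:wait | queues: N=1 E=1 S=0 W=4
Step 2 [NS]: N:car5-GO,E:wait,S:empty,W:wait | queues: N=0 E=1 S=0 W=4
Step 3 [EW]: N:wait,E:car8-GO,S:wait,W:car1-GO | queues: N=0 E=0 S=0 W=3
Step 4 [EW]: N:wait,E:empty,S:wait,W:car2-GO | queues: N=0 E=0 S=0 W=2
Step 5 [EW]: N:wait,E:empty,S:wait,W:car4-GO | queues: N=0 E=0 S=0 W=1
Step 6 [NS]: N:empty,E:wait,S:empty,W:wait | queues: N=0 E=0 S=0 W=1
Cars crossed by step 6: 7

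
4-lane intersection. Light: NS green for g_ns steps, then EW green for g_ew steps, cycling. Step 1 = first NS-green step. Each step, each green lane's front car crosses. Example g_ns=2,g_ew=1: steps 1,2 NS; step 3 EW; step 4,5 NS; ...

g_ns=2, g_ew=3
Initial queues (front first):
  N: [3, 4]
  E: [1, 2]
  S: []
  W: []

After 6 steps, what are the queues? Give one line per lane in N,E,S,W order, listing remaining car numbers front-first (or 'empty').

Step 1 [NS]: N:car3-GO,E:wait,S:empty,W:wait | queues: N=1 E=2 S=0 W=0
Step 2 [NS]: N:car4-GO,E:wait,S:empty,W:wait | queues: N=0 E=2 S=0 W=0
Step 3 [EW]: N:wait,E:car1-GO,S:wait,W:empty | queues: N=0 E=1 S=0 W=0
Step 4 [EW]: N:wait,E:car2-GO,S:wait,W:empty | queues: N=0 E=0 S=0 W=0

N: empty
E: empty
S: empty
W: empty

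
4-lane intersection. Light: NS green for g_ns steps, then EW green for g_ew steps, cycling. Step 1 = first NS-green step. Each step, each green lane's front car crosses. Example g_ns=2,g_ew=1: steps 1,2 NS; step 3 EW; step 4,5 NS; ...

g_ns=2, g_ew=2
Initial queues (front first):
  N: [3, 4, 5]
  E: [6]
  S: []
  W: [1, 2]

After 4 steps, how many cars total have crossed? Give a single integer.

Answer: 5

Derivation:
Step 1 [NS]: N:car3-GO,E:wait,S:empty,W:wait | queues: N=2 E=1 S=0 W=2
Step 2 [NS]: N:car4-GO,E:wait,S:empty,W:wait | queues: N=1 E=1 S=0 W=2
Step 3 [EW]: N:wait,E:car6-GO,S:wait,W:car1-GO | queues: N=1 E=0 S=0 W=1
Step 4 [EW]: N:wait,E:empty,S:wait,W:car2-GO | queues: N=1 E=0 S=0 W=0
Cars crossed by step 4: 5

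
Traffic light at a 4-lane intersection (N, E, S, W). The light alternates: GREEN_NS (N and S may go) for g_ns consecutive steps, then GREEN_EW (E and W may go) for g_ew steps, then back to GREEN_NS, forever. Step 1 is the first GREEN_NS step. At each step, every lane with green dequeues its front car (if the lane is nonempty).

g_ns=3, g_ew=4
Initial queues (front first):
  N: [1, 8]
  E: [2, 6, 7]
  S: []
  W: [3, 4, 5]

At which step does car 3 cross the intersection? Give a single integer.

Step 1 [NS]: N:car1-GO,E:wait,S:empty,W:wait | queues: N=1 E=3 S=0 W=3
Step 2 [NS]: N:car8-GO,E:wait,S:empty,W:wait | queues: N=0 E=3 S=0 W=3
Step 3 [NS]: N:empty,E:wait,S:empty,W:wait | queues: N=0 E=3 S=0 W=3
Step 4 [EW]: N:wait,E:car2-GO,S:wait,W:car3-GO | queues: N=0 E=2 S=0 W=2
Step 5 [EW]: N:wait,E:car6-GO,S:wait,W:car4-GO | queues: N=0 E=1 S=0 W=1
Step 6 [EW]: N:wait,E:car7-GO,S:wait,W:car5-GO | queues: N=0 E=0 S=0 W=0
Car 3 crosses at step 4

4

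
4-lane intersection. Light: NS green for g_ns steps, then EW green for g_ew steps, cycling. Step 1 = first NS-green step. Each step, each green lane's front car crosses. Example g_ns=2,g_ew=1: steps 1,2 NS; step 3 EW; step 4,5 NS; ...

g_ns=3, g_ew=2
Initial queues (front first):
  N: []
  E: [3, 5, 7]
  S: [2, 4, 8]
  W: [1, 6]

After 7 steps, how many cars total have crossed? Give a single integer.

Answer: 7

Derivation:
Step 1 [NS]: N:empty,E:wait,S:car2-GO,W:wait | queues: N=0 E=3 S=2 W=2
Step 2 [NS]: N:empty,E:wait,S:car4-GO,W:wait | queues: N=0 E=3 S=1 W=2
Step 3 [NS]: N:empty,E:wait,S:car8-GO,W:wait | queues: N=0 E=3 S=0 W=2
Step 4 [EW]: N:wait,E:car3-GO,S:wait,W:car1-GO | queues: N=0 E=2 S=0 W=1
Step 5 [EW]: N:wait,E:car5-GO,S:wait,W:car6-GO | queues: N=0 E=1 S=0 W=0
Step 6 [NS]: N:empty,E:wait,S:empty,W:wait | queues: N=0 E=1 S=0 W=0
Step 7 [NS]: N:empty,E:wait,S:empty,W:wait | queues: N=0 E=1 S=0 W=0
Cars crossed by step 7: 7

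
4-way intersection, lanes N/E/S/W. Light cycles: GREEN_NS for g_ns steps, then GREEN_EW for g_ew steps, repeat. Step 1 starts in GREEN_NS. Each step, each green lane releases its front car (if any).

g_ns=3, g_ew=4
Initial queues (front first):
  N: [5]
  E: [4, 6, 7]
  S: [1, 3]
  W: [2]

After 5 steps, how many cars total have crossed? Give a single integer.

Step 1 [NS]: N:car5-GO,E:wait,S:car1-GO,W:wait | queues: N=0 E=3 S=1 W=1
Step 2 [NS]: N:empty,E:wait,S:car3-GO,W:wait | queues: N=0 E=3 S=0 W=1
Step 3 [NS]: N:empty,E:wait,S:empty,W:wait | queues: N=0 E=3 S=0 W=1
Step 4 [EW]: N:wait,E:car4-GO,S:wait,W:car2-GO | queues: N=0 E=2 S=0 W=0
Step 5 [EW]: N:wait,E:car6-GO,S:wait,W:empty | queues: N=0 E=1 S=0 W=0
Cars crossed by step 5: 6

Answer: 6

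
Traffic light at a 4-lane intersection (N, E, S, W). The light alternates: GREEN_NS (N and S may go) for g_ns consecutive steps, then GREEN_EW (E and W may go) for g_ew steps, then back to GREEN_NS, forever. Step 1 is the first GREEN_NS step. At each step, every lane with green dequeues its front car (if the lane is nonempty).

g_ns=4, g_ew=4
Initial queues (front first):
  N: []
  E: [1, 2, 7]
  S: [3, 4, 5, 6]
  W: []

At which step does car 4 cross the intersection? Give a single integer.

Step 1 [NS]: N:empty,E:wait,S:car3-GO,W:wait | queues: N=0 E=3 S=3 W=0
Step 2 [NS]: N:empty,E:wait,S:car4-GO,W:wait | queues: N=0 E=3 S=2 W=0
Step 3 [NS]: N:empty,E:wait,S:car5-GO,W:wait | queues: N=0 E=3 S=1 W=0
Step 4 [NS]: N:empty,E:wait,S:car6-GO,W:wait | queues: N=0 E=3 S=0 W=0
Step 5 [EW]: N:wait,E:car1-GO,S:wait,W:empty | queues: N=0 E=2 S=0 W=0
Step 6 [EW]: N:wait,E:car2-GO,S:wait,W:empty | queues: N=0 E=1 S=0 W=0
Step 7 [EW]: N:wait,E:car7-GO,S:wait,W:empty | queues: N=0 E=0 S=0 W=0
Car 4 crosses at step 2

2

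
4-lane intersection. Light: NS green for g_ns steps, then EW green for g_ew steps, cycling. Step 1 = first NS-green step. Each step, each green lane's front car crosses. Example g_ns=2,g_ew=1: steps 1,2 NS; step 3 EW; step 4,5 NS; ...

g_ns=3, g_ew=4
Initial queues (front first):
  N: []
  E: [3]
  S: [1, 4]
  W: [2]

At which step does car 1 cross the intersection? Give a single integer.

Step 1 [NS]: N:empty,E:wait,S:car1-GO,W:wait | queues: N=0 E=1 S=1 W=1
Step 2 [NS]: N:empty,E:wait,S:car4-GO,W:wait | queues: N=0 E=1 S=0 W=1
Step 3 [NS]: N:empty,E:wait,S:empty,W:wait | queues: N=0 E=1 S=0 W=1
Step 4 [EW]: N:wait,E:car3-GO,S:wait,W:car2-GO | queues: N=0 E=0 S=0 W=0
Car 1 crosses at step 1

1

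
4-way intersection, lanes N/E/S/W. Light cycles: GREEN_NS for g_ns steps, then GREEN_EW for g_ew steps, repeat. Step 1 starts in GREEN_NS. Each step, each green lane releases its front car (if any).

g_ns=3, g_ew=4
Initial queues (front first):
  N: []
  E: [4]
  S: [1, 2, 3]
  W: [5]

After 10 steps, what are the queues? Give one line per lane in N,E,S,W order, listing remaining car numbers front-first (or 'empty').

Step 1 [NS]: N:empty,E:wait,S:car1-GO,W:wait | queues: N=0 E=1 S=2 W=1
Step 2 [NS]: N:empty,E:wait,S:car2-GO,W:wait | queues: N=0 E=1 S=1 W=1
Step 3 [NS]: N:empty,E:wait,S:car3-GO,W:wait | queues: N=0 E=1 S=0 W=1
Step 4 [EW]: N:wait,E:car4-GO,S:wait,W:car5-GO | queues: N=0 E=0 S=0 W=0

N: empty
E: empty
S: empty
W: empty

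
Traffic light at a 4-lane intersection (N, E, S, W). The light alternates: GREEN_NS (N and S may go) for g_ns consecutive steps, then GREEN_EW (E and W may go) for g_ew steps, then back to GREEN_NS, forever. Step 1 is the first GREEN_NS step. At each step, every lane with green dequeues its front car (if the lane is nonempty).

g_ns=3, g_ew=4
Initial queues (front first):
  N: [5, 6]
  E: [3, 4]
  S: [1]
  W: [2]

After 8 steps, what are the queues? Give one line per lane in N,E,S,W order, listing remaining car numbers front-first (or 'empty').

Step 1 [NS]: N:car5-GO,E:wait,S:car1-GO,W:wait | queues: N=1 E=2 S=0 W=1
Step 2 [NS]: N:car6-GO,E:wait,S:empty,W:wait | queues: N=0 E=2 S=0 W=1
Step 3 [NS]: N:empty,E:wait,S:empty,W:wait | queues: N=0 E=2 S=0 W=1
Step 4 [EW]: N:wait,E:car3-GO,S:wait,W:car2-GO | queues: N=0 E=1 S=0 W=0
Step 5 [EW]: N:wait,E:car4-GO,S:wait,W:empty | queues: N=0 E=0 S=0 W=0

N: empty
E: empty
S: empty
W: empty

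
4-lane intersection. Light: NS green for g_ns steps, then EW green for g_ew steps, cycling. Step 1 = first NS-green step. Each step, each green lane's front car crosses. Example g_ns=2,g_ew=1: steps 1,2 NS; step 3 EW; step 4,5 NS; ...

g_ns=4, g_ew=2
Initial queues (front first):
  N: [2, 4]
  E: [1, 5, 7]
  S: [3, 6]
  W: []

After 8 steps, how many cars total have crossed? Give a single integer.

Step 1 [NS]: N:car2-GO,E:wait,S:car3-GO,W:wait | queues: N=1 E=3 S=1 W=0
Step 2 [NS]: N:car4-GO,E:wait,S:car6-GO,W:wait | queues: N=0 E=3 S=0 W=0
Step 3 [NS]: N:empty,E:wait,S:empty,W:wait | queues: N=0 E=3 S=0 W=0
Step 4 [NS]: N:empty,E:wait,S:empty,W:wait | queues: N=0 E=3 S=0 W=0
Step 5 [EW]: N:wait,E:car1-GO,S:wait,W:empty | queues: N=0 E=2 S=0 W=0
Step 6 [EW]: N:wait,E:car5-GO,S:wait,W:empty | queues: N=0 E=1 S=0 W=0
Step 7 [NS]: N:empty,E:wait,S:empty,W:wait | queues: N=0 E=1 S=0 W=0
Step 8 [NS]: N:empty,E:wait,S:empty,W:wait | queues: N=0 E=1 S=0 W=0
Cars crossed by step 8: 6

Answer: 6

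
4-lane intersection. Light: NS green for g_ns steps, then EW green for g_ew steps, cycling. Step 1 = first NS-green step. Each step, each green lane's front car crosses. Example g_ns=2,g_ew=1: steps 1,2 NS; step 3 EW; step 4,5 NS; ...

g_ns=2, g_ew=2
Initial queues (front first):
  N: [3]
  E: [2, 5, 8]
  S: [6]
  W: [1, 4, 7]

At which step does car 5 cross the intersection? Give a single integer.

Step 1 [NS]: N:car3-GO,E:wait,S:car6-GO,W:wait | queues: N=0 E=3 S=0 W=3
Step 2 [NS]: N:empty,E:wait,S:empty,W:wait | queues: N=0 E=3 S=0 W=3
Step 3 [EW]: N:wait,E:car2-GO,S:wait,W:car1-GO | queues: N=0 E=2 S=0 W=2
Step 4 [EW]: N:wait,E:car5-GO,S:wait,W:car4-GO | queues: N=0 E=1 S=0 W=1
Step 5 [NS]: N:empty,E:wait,S:empty,W:wait | queues: N=0 E=1 S=0 W=1
Step 6 [NS]: N:empty,E:wait,S:empty,W:wait | queues: N=0 E=1 S=0 W=1
Step 7 [EW]: N:wait,E:car8-GO,S:wait,W:car7-GO | queues: N=0 E=0 S=0 W=0
Car 5 crosses at step 4

4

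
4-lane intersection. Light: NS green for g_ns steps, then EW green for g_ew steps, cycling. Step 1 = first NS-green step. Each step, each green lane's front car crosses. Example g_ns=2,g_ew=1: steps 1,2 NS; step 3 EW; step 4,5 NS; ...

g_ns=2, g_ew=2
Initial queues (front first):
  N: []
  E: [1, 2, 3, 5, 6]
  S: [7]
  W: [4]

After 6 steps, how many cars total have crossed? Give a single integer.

Step 1 [NS]: N:empty,E:wait,S:car7-GO,W:wait | queues: N=0 E=5 S=0 W=1
Step 2 [NS]: N:empty,E:wait,S:empty,W:wait | queues: N=0 E=5 S=0 W=1
Step 3 [EW]: N:wait,E:car1-GO,S:wait,W:car4-GO | queues: N=0 E=4 S=0 W=0
Step 4 [EW]: N:wait,E:car2-GO,S:wait,W:empty | queues: N=0 E=3 S=0 W=0
Step 5 [NS]: N:empty,E:wait,S:empty,W:wait | queues: N=0 E=3 S=0 W=0
Step 6 [NS]: N:empty,E:wait,S:empty,W:wait | queues: N=0 E=3 S=0 W=0
Cars crossed by step 6: 4

Answer: 4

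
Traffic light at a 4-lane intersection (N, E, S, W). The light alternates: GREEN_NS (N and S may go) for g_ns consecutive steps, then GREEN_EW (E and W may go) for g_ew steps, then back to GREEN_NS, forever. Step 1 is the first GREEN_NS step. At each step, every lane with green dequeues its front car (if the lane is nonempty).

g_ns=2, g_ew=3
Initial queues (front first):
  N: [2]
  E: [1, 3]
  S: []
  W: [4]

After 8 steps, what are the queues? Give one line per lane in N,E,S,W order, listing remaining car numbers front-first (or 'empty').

Step 1 [NS]: N:car2-GO,E:wait,S:empty,W:wait | queues: N=0 E=2 S=0 W=1
Step 2 [NS]: N:empty,E:wait,S:empty,W:wait | queues: N=0 E=2 S=0 W=1
Step 3 [EW]: N:wait,E:car1-GO,S:wait,W:car4-GO | queues: N=0 E=1 S=0 W=0
Step 4 [EW]: N:wait,E:car3-GO,S:wait,W:empty | queues: N=0 E=0 S=0 W=0

N: empty
E: empty
S: empty
W: empty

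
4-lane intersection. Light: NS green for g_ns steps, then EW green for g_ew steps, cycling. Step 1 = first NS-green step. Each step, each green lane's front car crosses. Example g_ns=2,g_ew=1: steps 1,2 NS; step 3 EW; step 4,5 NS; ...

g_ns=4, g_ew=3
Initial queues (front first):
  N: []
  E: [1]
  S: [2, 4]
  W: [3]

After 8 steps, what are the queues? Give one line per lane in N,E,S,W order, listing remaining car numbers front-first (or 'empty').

Step 1 [NS]: N:empty,E:wait,S:car2-GO,W:wait | queues: N=0 E=1 S=1 W=1
Step 2 [NS]: N:empty,E:wait,S:car4-GO,W:wait | queues: N=0 E=1 S=0 W=1
Step 3 [NS]: N:empty,E:wait,S:empty,W:wait | queues: N=0 E=1 S=0 W=1
Step 4 [NS]: N:empty,E:wait,S:empty,W:wait | queues: N=0 E=1 S=0 W=1
Step 5 [EW]: N:wait,E:car1-GO,S:wait,W:car3-GO | queues: N=0 E=0 S=0 W=0

N: empty
E: empty
S: empty
W: empty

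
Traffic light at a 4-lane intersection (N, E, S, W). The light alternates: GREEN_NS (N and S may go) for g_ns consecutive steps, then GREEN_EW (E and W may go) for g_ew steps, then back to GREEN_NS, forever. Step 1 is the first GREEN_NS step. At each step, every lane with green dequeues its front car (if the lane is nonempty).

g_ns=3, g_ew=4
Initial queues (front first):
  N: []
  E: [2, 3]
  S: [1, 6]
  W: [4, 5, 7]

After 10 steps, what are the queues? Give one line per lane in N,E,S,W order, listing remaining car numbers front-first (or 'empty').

Step 1 [NS]: N:empty,E:wait,S:car1-GO,W:wait | queues: N=0 E=2 S=1 W=3
Step 2 [NS]: N:empty,E:wait,S:car6-GO,W:wait | queues: N=0 E=2 S=0 W=3
Step 3 [NS]: N:empty,E:wait,S:empty,W:wait | queues: N=0 E=2 S=0 W=3
Step 4 [EW]: N:wait,E:car2-GO,S:wait,W:car4-GO | queues: N=0 E=1 S=0 W=2
Step 5 [EW]: N:wait,E:car3-GO,S:wait,W:car5-GO | queues: N=0 E=0 S=0 W=1
Step 6 [EW]: N:wait,E:empty,S:wait,W:car7-GO | queues: N=0 E=0 S=0 W=0

N: empty
E: empty
S: empty
W: empty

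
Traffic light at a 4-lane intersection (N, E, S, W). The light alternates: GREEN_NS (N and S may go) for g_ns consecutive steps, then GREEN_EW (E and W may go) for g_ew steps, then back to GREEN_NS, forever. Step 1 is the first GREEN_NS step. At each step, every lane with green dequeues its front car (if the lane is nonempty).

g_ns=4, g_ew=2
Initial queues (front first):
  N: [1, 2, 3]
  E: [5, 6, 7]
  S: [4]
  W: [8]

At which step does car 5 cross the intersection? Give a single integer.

Step 1 [NS]: N:car1-GO,E:wait,S:car4-GO,W:wait | queues: N=2 E=3 S=0 W=1
Step 2 [NS]: N:car2-GO,E:wait,S:empty,W:wait | queues: N=1 E=3 S=0 W=1
Step 3 [NS]: N:car3-GO,E:wait,S:empty,W:wait | queues: N=0 E=3 S=0 W=1
Step 4 [NS]: N:empty,E:wait,S:empty,W:wait | queues: N=0 E=3 S=0 W=1
Step 5 [EW]: N:wait,E:car5-GO,S:wait,W:car8-GO | queues: N=0 E=2 S=0 W=0
Step 6 [EW]: N:wait,E:car6-GO,S:wait,W:empty | queues: N=0 E=1 S=0 W=0
Step 7 [NS]: N:empty,E:wait,S:empty,W:wait | queues: N=0 E=1 S=0 W=0
Step 8 [NS]: N:empty,E:wait,S:empty,W:wait | queues: N=0 E=1 S=0 W=0
Step 9 [NS]: N:empty,E:wait,S:empty,W:wait | queues: N=0 E=1 S=0 W=0
Step 10 [NS]: N:empty,E:wait,S:empty,W:wait | queues: N=0 E=1 S=0 W=0
Step 11 [EW]: N:wait,E:car7-GO,S:wait,W:empty | queues: N=0 E=0 S=0 W=0
Car 5 crosses at step 5

5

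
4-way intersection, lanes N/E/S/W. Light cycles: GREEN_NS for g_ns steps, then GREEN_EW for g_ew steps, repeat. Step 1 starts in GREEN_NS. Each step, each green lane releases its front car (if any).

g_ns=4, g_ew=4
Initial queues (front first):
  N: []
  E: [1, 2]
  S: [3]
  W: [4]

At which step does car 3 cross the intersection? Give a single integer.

Step 1 [NS]: N:empty,E:wait,S:car3-GO,W:wait | queues: N=0 E=2 S=0 W=1
Step 2 [NS]: N:empty,E:wait,S:empty,W:wait | queues: N=0 E=2 S=0 W=1
Step 3 [NS]: N:empty,E:wait,S:empty,W:wait | queues: N=0 E=2 S=0 W=1
Step 4 [NS]: N:empty,E:wait,S:empty,W:wait | queues: N=0 E=2 S=0 W=1
Step 5 [EW]: N:wait,E:car1-GO,S:wait,W:car4-GO | queues: N=0 E=1 S=0 W=0
Step 6 [EW]: N:wait,E:car2-GO,S:wait,W:empty | queues: N=0 E=0 S=0 W=0
Car 3 crosses at step 1

1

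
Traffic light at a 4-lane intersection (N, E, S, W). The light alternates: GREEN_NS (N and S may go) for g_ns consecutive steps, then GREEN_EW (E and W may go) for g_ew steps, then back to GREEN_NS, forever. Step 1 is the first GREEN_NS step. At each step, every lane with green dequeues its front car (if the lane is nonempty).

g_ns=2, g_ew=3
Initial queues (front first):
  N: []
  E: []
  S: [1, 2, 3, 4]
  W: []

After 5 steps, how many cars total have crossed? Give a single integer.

Answer: 2

Derivation:
Step 1 [NS]: N:empty,E:wait,S:car1-GO,W:wait | queues: N=0 E=0 S=3 W=0
Step 2 [NS]: N:empty,E:wait,S:car2-GO,W:wait | queues: N=0 E=0 S=2 W=0
Step 3 [EW]: N:wait,E:empty,S:wait,W:empty | queues: N=0 E=0 S=2 W=0
Step 4 [EW]: N:wait,E:empty,S:wait,W:empty | queues: N=0 E=0 S=2 W=0
Step 5 [EW]: N:wait,E:empty,S:wait,W:empty | queues: N=0 E=0 S=2 W=0
Cars crossed by step 5: 2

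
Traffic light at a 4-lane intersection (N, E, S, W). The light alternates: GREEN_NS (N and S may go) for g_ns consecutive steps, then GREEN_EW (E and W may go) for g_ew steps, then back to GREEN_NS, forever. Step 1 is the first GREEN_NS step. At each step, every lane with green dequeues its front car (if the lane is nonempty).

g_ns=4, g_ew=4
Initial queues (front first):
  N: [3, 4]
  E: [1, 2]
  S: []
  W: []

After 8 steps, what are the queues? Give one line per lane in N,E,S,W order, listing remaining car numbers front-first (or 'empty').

Step 1 [NS]: N:car3-GO,E:wait,S:empty,W:wait | queues: N=1 E=2 S=0 W=0
Step 2 [NS]: N:car4-GO,E:wait,S:empty,W:wait | queues: N=0 E=2 S=0 W=0
Step 3 [NS]: N:empty,E:wait,S:empty,W:wait | queues: N=0 E=2 S=0 W=0
Step 4 [NS]: N:empty,E:wait,S:empty,W:wait | queues: N=0 E=2 S=0 W=0
Step 5 [EW]: N:wait,E:car1-GO,S:wait,W:empty | queues: N=0 E=1 S=0 W=0
Step 6 [EW]: N:wait,E:car2-GO,S:wait,W:empty | queues: N=0 E=0 S=0 W=0

N: empty
E: empty
S: empty
W: empty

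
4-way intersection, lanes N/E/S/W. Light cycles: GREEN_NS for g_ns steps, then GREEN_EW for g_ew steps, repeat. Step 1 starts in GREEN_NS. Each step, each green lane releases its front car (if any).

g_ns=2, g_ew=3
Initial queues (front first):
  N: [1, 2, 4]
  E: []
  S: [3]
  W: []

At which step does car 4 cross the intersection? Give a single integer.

Step 1 [NS]: N:car1-GO,E:wait,S:car3-GO,W:wait | queues: N=2 E=0 S=0 W=0
Step 2 [NS]: N:car2-GO,E:wait,S:empty,W:wait | queues: N=1 E=0 S=0 W=0
Step 3 [EW]: N:wait,E:empty,S:wait,W:empty | queues: N=1 E=0 S=0 W=0
Step 4 [EW]: N:wait,E:empty,S:wait,W:empty | queues: N=1 E=0 S=0 W=0
Step 5 [EW]: N:wait,E:empty,S:wait,W:empty | queues: N=1 E=0 S=0 W=0
Step 6 [NS]: N:car4-GO,E:wait,S:empty,W:wait | queues: N=0 E=0 S=0 W=0
Car 4 crosses at step 6

6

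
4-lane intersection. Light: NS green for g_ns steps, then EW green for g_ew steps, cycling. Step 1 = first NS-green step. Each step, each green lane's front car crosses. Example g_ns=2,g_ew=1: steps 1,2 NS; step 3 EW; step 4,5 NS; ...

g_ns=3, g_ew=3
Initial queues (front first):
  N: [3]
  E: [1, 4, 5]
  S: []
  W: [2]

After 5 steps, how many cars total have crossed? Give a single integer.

Answer: 4

Derivation:
Step 1 [NS]: N:car3-GO,E:wait,S:empty,W:wait | queues: N=0 E=3 S=0 W=1
Step 2 [NS]: N:empty,E:wait,S:empty,W:wait | queues: N=0 E=3 S=0 W=1
Step 3 [NS]: N:empty,E:wait,S:empty,W:wait | queues: N=0 E=3 S=0 W=1
Step 4 [EW]: N:wait,E:car1-GO,S:wait,W:car2-GO | queues: N=0 E=2 S=0 W=0
Step 5 [EW]: N:wait,E:car4-GO,S:wait,W:empty | queues: N=0 E=1 S=0 W=0
Cars crossed by step 5: 4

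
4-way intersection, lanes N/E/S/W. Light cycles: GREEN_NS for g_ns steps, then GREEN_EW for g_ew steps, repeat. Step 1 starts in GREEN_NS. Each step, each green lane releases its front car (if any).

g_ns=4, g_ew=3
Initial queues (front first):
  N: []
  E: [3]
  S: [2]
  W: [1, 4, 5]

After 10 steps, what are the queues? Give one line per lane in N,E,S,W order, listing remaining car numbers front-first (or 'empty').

Step 1 [NS]: N:empty,E:wait,S:car2-GO,W:wait | queues: N=0 E=1 S=0 W=3
Step 2 [NS]: N:empty,E:wait,S:empty,W:wait | queues: N=0 E=1 S=0 W=3
Step 3 [NS]: N:empty,E:wait,S:empty,W:wait | queues: N=0 E=1 S=0 W=3
Step 4 [NS]: N:empty,E:wait,S:empty,W:wait | queues: N=0 E=1 S=0 W=3
Step 5 [EW]: N:wait,E:car3-GO,S:wait,W:car1-GO | queues: N=0 E=0 S=0 W=2
Step 6 [EW]: N:wait,E:empty,S:wait,W:car4-GO | queues: N=0 E=0 S=0 W=1
Step 7 [EW]: N:wait,E:empty,S:wait,W:car5-GO | queues: N=0 E=0 S=0 W=0

N: empty
E: empty
S: empty
W: empty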